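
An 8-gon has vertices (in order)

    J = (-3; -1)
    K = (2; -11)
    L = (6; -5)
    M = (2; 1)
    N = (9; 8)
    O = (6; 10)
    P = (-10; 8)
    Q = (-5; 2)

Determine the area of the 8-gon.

167.5

Apply the shoelace formula: 2A = Σ (x_i·y_{i+1} − x_{i+1}·y_i), indices taken mod 8.
Σ = (35) + (56) + (16) + (7) + (42) + (148) + (20) + (11) = 335
Area = |Σ|/2 = 167.5.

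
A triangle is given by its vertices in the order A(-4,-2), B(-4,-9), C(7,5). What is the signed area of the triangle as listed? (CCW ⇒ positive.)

38.5

Apply the surveyor's formula: 2A = Σ (x_i·y_{i+1} − x_{i+1}·y_i), indices taken mod 3.
Σ = (28) + (43) + (6) = 77
Signed area = Σ/2 = 38.5 (positive ⇒ counter-clockwise traversal).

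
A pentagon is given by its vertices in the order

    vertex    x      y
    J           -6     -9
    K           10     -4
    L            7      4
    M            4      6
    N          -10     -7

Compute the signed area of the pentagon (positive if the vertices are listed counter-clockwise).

144

Σ = (114) + (68) + (26) + (32) + (48) = 288
Signed area = Σ/2 = 144 (positive ⇒ counter-clockwise traversal).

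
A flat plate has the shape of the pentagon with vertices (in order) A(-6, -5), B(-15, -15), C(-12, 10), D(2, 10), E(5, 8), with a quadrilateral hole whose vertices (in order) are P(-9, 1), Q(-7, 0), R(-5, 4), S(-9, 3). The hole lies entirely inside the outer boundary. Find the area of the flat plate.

224

Outer boundary:
Cross-terms: 15, -330, -140, -34, 23  ⇒  Σ = -466
Area = |Σ|/2 = 233.
Hole:
Cross-terms: 7, -28, 21, 18  ⇒  Σ = 18
Area = |Σ|/2 = 9.
Net area = 233 − 9 = 224.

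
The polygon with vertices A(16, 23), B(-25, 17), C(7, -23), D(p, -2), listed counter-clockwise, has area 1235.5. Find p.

The doubled signed area Σ (x_i y_{i+1} − x_{i+1} y_i) is linear in p.
With p=0 it equals 1321; the coefficient of p is 46 (from the two edges through D).
So 46·p + 1321 = 2·1235.5 = 2471 ⇒ p = 25.

25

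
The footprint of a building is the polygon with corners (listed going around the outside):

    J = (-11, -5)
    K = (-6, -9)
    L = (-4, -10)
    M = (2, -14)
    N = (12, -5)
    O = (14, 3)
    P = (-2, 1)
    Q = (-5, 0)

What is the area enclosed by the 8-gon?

Apply the surveyor's formula: 2A = Σ (x_i·y_{i+1} − x_{i+1}·y_i), indices taken mod 8.
Cross-terms: 69, 24, 76, 158, 106, 20, 5, 25  ⇒  Σ = 483
Area = |Σ|/2 = 241.5.

241.5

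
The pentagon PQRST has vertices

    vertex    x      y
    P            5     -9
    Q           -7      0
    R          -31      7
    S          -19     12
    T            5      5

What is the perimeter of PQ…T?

|PQ| = √((-12)² + (9)²) = √225 = 15
|QR| = √((-24)² + (7)²) = √625 = 25
|RS| = √((12)² + (5)²) = √169 = 13
|ST| = √((24)² + (-7)²) = √625 = 25
|TP| = √((0)² + (-14)²) = √196 = 14
Perimeter = 15 + 25 + 13 + 25 + 14 = 92.

92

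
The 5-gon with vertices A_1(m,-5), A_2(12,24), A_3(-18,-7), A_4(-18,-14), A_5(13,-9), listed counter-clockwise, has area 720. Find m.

19

The doubled signed area Σ (x_i y_{i+1} − x_{i+1} y_i) is linear in m.
With m=0 it equals 813; the coefficient of m is 33 (from the two edges through A_1).
So 33·m + 813 = 2·720 = 1440 ⇒ m = 19.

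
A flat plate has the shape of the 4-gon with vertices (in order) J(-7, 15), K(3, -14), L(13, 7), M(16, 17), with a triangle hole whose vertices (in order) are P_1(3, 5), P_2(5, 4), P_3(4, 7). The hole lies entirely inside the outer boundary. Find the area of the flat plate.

359.5

Outer boundary:
Apply Gauss's area formula: 2A = Σ (x_i·y_{i+1} − x_{i+1}·y_i), indices taken mod 4.
Σ = (53) + (203) + (109) + (359) = 724
Area = |Σ|/2 = 362.
Hole:
Cross-terms: -13, 19, -1  ⇒  Σ = 5
Area = |Σ|/2 = 2.5.
Net area = 362 − 2.5 = 359.5.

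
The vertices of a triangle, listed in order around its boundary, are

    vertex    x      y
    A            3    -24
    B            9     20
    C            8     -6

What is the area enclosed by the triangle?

56

Σ = (276) + (-214) + (-174) = -112
Area = |Σ|/2 = 56.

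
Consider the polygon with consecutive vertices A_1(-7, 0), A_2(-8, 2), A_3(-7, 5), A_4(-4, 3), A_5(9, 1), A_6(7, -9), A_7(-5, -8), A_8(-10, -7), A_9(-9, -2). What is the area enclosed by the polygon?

181.5

Σ = (-14) + (-26) + (-1) + (-31) + (-88) + (-101) + (-45) + (-43) + (-14) = -363
Area = |Σ|/2 = 181.5.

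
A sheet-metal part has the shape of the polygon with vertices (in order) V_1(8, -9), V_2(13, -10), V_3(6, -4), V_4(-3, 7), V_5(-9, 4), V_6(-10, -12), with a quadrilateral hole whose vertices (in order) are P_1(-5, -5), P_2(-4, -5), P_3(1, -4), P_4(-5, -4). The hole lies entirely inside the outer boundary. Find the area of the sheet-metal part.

226.5

Outer boundary:
Apply the shoelace (surveyor's) formula: 2A = Σ (x_i·y_{i+1} − x_{i+1}·y_i), indices taken mod 6.
Σ = (37) + (8) + (30) + (51) + (148) + (186) = 460
Area = |Σ|/2 = 230.
Hole:
Apply the surveyor's formula: 2A = Σ (x_i·y_{i+1} − x_{i+1}·y_i), indices taken mod 4.
P_1→P_2: (-5)(-5) − (-4)(-5) = 5
P_2→P_3: (-4)(-4) − (1)(-5) = 21
P_3→P_4: (1)(-4) − (-5)(-4) = -24
P_4→P_1: (-5)(-5) − (-5)(-4) = 5
Σ = 7
Area = |Σ|/2 = 3.5.
Net area = 230 − 3.5 = 226.5.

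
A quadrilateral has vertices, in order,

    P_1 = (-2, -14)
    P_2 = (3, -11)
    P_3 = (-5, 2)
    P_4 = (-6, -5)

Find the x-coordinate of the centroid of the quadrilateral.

-31/14

Apply the surveyor's formula. First the cross-terms c_i = x_i·y_{i+1} − x_{i+1}·y_i:
  64, -49, 37, 74  ⇒  2A = 126, A = 63.
Then Σ (x_i + x_{i+1})·c_i = -837, so x̄ = -837 / (6·63) = -31/14.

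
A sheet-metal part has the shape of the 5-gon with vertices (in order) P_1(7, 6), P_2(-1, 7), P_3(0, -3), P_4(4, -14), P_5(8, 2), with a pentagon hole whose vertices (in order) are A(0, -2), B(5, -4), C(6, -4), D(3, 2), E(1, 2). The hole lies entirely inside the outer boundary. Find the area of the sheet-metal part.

Outer boundary:
Apply the surveyor's formula: 2A = Σ (x_i·y_{i+1} − x_{i+1}·y_i), indices taken mod 5.
P_1→P_2: (7)(7) − (-1)(6) = 55
P_2→P_3: (-1)(-3) − (0)(7) = 3
P_3→P_4: (0)(-14) − (4)(-3) = 12
P_4→P_5: (4)(2) − (8)(-14) = 120
P_5→P_1: (8)(6) − (7)(2) = 34
Σ = 224
Area = |Σ|/2 = 112.
Hole:
Σ = (10) + (4) + (24) + (4) + (-2) = 40
Area = |Σ|/2 = 20.
Net area = 112 − 20 = 92.

92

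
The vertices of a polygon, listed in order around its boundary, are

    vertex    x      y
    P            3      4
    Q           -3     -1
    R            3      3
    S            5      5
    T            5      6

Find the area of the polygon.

5

Σ = (9) + (-6) + (0) + (5) + (2) = 10
Area = |Σ|/2 = 5.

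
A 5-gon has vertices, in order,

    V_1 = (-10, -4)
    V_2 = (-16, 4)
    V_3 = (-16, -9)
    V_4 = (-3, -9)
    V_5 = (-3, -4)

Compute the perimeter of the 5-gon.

|V_1V_2| = √((-6)² + (8)²) = √100 = 10
|V_2V_3| = √((0)² + (-13)²) = √169 = 13
|V_3V_4| = √((13)² + (0)²) = √169 = 13
|V_4V_5| = √((0)² + (5)²) = √25 = 5
|V_5V_1| = √((-7)² + (0)²) = √49 = 7
Perimeter = 10 + 13 + 13 + 5 + 7 = 48.

48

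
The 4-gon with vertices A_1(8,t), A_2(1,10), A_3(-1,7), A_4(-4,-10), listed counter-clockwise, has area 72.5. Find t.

The doubled signed area Σ (x_i y_{i+1} − x_{i+1} y_i) is linear in t.
With t=0 it equals 215; the coefficient of t is -5 (from the two edges through A_1).
So -5·t + 215 = 2·72.5 = 145 ⇒ t = 14.

14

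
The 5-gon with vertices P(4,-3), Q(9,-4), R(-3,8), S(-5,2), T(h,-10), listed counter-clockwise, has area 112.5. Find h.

Write out the shoelace sum; only the two edges meeting at T involve h:
2·Area = [((-5)·(-10) − h·2) + (h·(-3) − 4·(-10))] + 105
       = -5·h + 195 = 225
⇒ h = -6.

-6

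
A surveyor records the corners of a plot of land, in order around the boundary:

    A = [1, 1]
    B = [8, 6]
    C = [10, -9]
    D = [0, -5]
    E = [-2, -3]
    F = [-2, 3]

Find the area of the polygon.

Apply the surveyor's formula: 2A = Σ (x_i·y_{i+1} − x_{i+1}·y_i), indices taken mod 6.
Σ = (-2) + (-132) + (-50) + (-10) + (-12) + (-5) = -211
Area = |Σ|/2 = 105.5.

105.5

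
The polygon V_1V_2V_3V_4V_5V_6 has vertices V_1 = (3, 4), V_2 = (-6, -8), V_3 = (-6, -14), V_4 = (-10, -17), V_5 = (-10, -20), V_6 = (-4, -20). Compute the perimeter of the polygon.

60

|V_1V_2| = √((-9)² + (-12)²) = √225 = 15
|V_2V_3| = √((0)² + (-6)²) = √36 = 6
|V_3V_4| = √((-4)² + (-3)²) = √25 = 5
|V_4V_5| = √((0)² + (-3)²) = √9 = 3
|V_5V_6| = √((6)² + (0)²) = √36 = 6
|V_6V_1| = √((7)² + (24)²) = √625 = 25
Perimeter = 15 + 6 + 5 + 3 + 6 + 25 = 60.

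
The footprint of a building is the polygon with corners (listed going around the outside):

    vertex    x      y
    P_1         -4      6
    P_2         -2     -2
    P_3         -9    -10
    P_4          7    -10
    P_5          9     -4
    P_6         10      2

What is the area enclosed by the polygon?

185

Apply the shoelace (surveyor's) formula: 2A = Σ (x_i·y_{i+1} − x_{i+1}·y_i), indices taken mod 6.
Σ = (20) + (2) + (160) + (62) + (58) + (68) = 370
Area = |Σ|/2 = 185.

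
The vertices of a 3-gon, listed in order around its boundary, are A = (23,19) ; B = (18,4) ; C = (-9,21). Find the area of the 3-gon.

Apply Gauss's area formula: 2A = Σ (x_i·y_{i+1} − x_{i+1}·y_i), indices taken mod 3.
Σ = (-250) + (414) + (-654) = -490
Area = |Σ|/2 = 245.

245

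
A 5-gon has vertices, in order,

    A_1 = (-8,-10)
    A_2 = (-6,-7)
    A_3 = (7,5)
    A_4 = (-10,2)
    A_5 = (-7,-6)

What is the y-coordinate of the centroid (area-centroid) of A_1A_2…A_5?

Apply the shoelace (surveyor's) formula. First the cross-terms c_i = x_i·y_{i+1} − x_{i+1}·y_i:
  -4, 19, 64, 74, 22  ⇒  2A = 175, A = 87.5.
Then Σ (y_i + y_{i+1})·c_i = -170, so ȳ = -170 / (6·87.5) = -34/105.

-34/105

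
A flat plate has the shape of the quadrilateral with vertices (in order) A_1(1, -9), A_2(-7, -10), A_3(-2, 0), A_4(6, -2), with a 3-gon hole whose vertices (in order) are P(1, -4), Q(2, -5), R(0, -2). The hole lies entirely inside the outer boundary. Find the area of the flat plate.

Outer boundary:
Apply the shoelace (surveyor's) formula: 2A = Σ (x_i·y_{i+1} − x_{i+1}·y_i), indices taken mod 4.
A_1→A_2: (1)(-10) − (-7)(-9) = -73
A_2→A_3: (-7)(0) − (-2)(-10) = -20
A_3→A_4: (-2)(-2) − (6)(0) = 4
A_4→A_1: (6)(-9) − (1)(-2) = -52
Σ = -141
Area = |Σ|/2 = 70.5.
Hole:
Apply the surveyor's formula: 2A = Σ (x_i·y_{i+1} − x_{i+1}·y_i), indices taken mod 3.
P→Q: (1)(-5) − (2)(-4) = 3
Q→R: (2)(-2) − (0)(-5) = -4
R→P: (0)(-4) − (1)(-2) = 2
Σ = 1
Area = |Σ|/2 = 0.5.
Net area = 70.5 − 0.5 = 70.

70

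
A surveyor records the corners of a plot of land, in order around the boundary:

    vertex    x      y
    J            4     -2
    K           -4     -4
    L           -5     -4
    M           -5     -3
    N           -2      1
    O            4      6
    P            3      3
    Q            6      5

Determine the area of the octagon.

Σ = (-24) + (-4) + (-5) + (-11) + (-16) + (-6) + (-3) + (-32) = -101
Area = |Σ|/2 = 50.5.

50.5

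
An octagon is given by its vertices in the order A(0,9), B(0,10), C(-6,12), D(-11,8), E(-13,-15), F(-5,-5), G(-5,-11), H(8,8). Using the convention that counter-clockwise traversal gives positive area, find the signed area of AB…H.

Apply the surveyor's formula: 2A = Σ (x_i·y_{i+1} − x_{i+1}·y_i), indices taken mod 8.
A→B: (0)(10) − (0)(9) = 0
B→C: (0)(12) − (-6)(10) = 60
C→D: (-6)(8) − (-11)(12) = 84
D→E: (-11)(-15) − (-13)(8) = 269
E→F: (-13)(-5) − (-5)(-15) = -10
F→G: (-5)(-11) − (-5)(-5) = 30
G→H: (-5)(8) − (8)(-11) = 48
H→A: (8)(9) − (0)(8) = 72
Σ = 553
Signed area = Σ/2 = 276.5 (positive ⇒ counter-clockwise traversal).

276.5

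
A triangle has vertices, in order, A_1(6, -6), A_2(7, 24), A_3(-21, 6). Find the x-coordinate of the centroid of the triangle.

-8/3

Apply the shoelace formula. First the cross-terms c_i = x_i·y_{i+1} − x_{i+1}·y_i:
  186, 546, 90  ⇒  2A = 822, A = 411.
Then Σ (x_i + x_{i+1})·c_i = -6576, so x̄ = -6576 / (6·411) = -8/3.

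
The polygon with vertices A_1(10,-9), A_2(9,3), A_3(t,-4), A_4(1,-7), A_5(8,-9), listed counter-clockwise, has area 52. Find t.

The doubled signed area Σ (x_i y_{i+1} − x_{i+1} y_i) is linear in t.
With t=0 it equals 144; the coefficient of t is -10 (from the two edges through A_3).
So -10·t + 144 = 2·52 = 104 ⇒ t = 4.

4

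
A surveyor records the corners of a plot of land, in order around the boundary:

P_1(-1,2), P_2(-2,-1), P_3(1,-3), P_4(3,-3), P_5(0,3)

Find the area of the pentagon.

Cross-terms: 5, 7, 6, 9, 3  ⇒  Σ = 30
Area = |Σ|/2 = 15.

15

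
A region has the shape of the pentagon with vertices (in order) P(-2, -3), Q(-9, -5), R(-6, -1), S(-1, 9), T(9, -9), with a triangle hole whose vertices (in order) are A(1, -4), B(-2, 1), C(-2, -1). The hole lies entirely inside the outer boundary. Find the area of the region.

102

Outer boundary:
Σ = (-17) + (-21) + (-55) + (-72) + (-45) = -210
Area = |Σ|/2 = 105.
Hole:
Σ = (-7) + (4) + (9) = 6
Area = |Σ|/2 = 3.
Net area = 105 − 3 = 102.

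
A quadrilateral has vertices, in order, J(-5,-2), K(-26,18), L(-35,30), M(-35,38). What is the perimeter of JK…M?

102

|JK| = √((-21)² + (20)²) = √841 = 29
|KL| = √((-9)² + (12)²) = √225 = 15
|LM| = √((0)² + (8)²) = √64 = 8
|MJ| = √((30)² + (-40)²) = √2500 = 50
Perimeter = 29 + 15 + 8 + 50 = 102.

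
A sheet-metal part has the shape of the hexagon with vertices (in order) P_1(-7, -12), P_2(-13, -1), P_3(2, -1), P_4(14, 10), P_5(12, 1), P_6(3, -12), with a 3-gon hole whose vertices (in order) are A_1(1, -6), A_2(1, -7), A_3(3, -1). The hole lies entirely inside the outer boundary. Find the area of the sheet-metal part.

235.5

Outer boundary:
Apply Gauss's area formula: 2A = Σ (x_i·y_{i+1} − x_{i+1}·y_i), indices taken mod 6.
Cross-terms: -149, 15, 34, -106, -147, -120  ⇒  Σ = -473
Area = |Σ|/2 = 236.5.
Hole:
Apply the shoelace (surveyor's) formula: 2A = Σ (x_i·y_{i+1} − x_{i+1}·y_i), indices taken mod 3.
A_1→A_2: (1)(-7) − (1)(-6) = -1
A_2→A_3: (1)(-1) − (3)(-7) = 20
A_3→A_1: (3)(-6) − (1)(-1) = -17
Σ = 2
Area = |Σ|/2 = 1.
Net area = 236.5 − 1 = 235.5.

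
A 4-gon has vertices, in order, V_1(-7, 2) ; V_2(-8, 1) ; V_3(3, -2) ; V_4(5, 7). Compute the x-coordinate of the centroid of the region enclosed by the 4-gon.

Apply the shoelace formula. First the cross-terms c_i = x_i·y_{i+1} − x_{i+1}·y_i:
  9, 13, 31, 59  ⇒  2A = 112, A = 56.
Then Σ (x_i + x_{i+1})·c_i = -70, so x̄ = -70 / (6·56) = -5/24.

-5/24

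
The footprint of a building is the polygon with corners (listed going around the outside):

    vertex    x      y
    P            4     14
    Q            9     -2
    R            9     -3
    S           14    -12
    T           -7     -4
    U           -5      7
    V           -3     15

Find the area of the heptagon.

P→Q: (4)(-2) − (9)(14) = -134
Q→R: (9)(-3) − (9)(-2) = -9
R→S: (9)(-12) − (14)(-3) = -66
S→T: (14)(-4) − (-7)(-12) = -140
T→U: (-7)(7) − (-5)(-4) = -69
U→V: (-5)(15) − (-3)(7) = -54
V→P: (-3)(14) − (4)(15) = -102
Σ = -574
Area = |Σ|/2 = 287.

287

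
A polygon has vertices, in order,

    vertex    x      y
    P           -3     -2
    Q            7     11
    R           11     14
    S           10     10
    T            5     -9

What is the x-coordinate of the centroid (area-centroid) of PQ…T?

366/83

Apply the surveyor's formula. First the cross-terms c_i = x_i·y_{i+1} − x_{i+1}·y_i:
  -19, -23, -30, -140, -37  ⇒  2A = -249, A = -124.5.
Then Σ (x_i + x_{i+1})·c_i = -3294, so x̄ = -3294 / (6·(-124.5)) = 366/83.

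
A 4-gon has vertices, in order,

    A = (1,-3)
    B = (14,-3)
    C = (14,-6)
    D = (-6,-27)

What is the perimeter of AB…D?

70

|AB| = √((13)² + (0)²) = √169 = 13
|BC| = √((0)² + (-3)²) = √9 = 3
|CD| = √((-20)² + (-21)²) = √841 = 29
|DA| = √((7)² + (24)²) = √625 = 25
Perimeter = 13 + 3 + 29 + 25 = 70.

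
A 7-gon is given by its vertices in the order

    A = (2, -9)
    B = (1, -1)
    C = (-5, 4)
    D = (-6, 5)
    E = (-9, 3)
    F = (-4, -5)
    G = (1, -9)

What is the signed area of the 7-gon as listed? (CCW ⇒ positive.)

Apply the shoelace formula: 2A = Σ (x_i·y_{i+1} − x_{i+1}·y_i), indices taken mod 7.
Σ = (7) + (-1) + (-1) + (27) + (57) + (41) + (9) = 139
Signed area = Σ/2 = 69.5 (positive ⇒ counter-clockwise traversal).

69.5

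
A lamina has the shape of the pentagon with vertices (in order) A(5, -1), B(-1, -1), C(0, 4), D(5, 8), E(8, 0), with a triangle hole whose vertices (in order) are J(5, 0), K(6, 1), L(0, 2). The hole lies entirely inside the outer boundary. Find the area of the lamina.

Outer boundary:
Σ = (-6) + (-4) + (-20) + (-64) + (-8) = -102
Area = |Σ|/2 = 51.
Hole:
Apply Gauss's area formula: 2A = Σ (x_i·y_{i+1} − x_{i+1}·y_i), indices taken mod 3.
J→K: (5)(1) − (6)(0) = 5
K→L: (6)(2) − (0)(1) = 12
L→J: (0)(0) − (5)(2) = -10
Σ = 7
Area = |Σ|/2 = 3.5.
Net area = 51 − 3.5 = 47.5.

47.5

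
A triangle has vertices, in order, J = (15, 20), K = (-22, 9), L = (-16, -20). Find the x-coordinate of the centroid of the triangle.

Apply the shoelace (surveyor's) formula. First the cross-terms c_i = x_i·y_{i+1} − x_{i+1}·y_i:
  575, 584, -20  ⇒  2A = 1139, A = 569.5.
Then Σ (x_i + x_{i+1})·c_i = -26197, so x̄ = -26197 / (6·569.5) = -23/3.

-23/3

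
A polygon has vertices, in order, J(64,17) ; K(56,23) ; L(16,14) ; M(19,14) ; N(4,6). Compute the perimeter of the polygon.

132

|JK| = √((-8)² + (6)²) = √100 = 10
|KL| = √((-40)² + (-9)²) = √1681 = 41
|LM| = √((3)² + (0)²) = √9 = 3
|MN| = √((-15)² + (-8)²) = √289 = 17
|NJ| = √((60)² + (11)²) = √3721 = 61
Perimeter = 10 + 41 + 3 + 17 + 61 = 132.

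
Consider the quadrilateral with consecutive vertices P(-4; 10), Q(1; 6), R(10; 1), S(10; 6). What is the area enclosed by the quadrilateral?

Apply the shoelace (surveyor's) formula: 2A = Σ (x_i·y_{i+1} − x_{i+1}·y_i), indices taken mod 4.
Cross-terms: -34, -59, 50, 124  ⇒  Σ = 81
Area = |Σ|/2 = 40.5.

40.5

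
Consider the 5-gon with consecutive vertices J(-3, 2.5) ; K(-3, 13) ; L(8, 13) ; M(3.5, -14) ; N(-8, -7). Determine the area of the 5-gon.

Apply Gauss's area formula: 2A = Σ (x_i·y_{i+1} − x_{i+1}·y_i), indices taken mod 5.
Σ = (-31.5) + (-143) + (-157.5) + (-136.5) + (-41) = -509.5
Area = |Σ|/2 = 254.75.

254.75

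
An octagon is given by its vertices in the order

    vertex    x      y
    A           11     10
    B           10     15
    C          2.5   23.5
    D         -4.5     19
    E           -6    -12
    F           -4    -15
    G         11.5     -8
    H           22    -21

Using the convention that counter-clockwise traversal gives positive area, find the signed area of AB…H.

607.875

Apply the shoelace formula: 2A = Σ (x_i·y_{i+1} − x_{i+1}·y_i), indices taken mod 8.
Σ = (65) + (197.5) + (153.25) + (168) + (42) + (204.5) + (-65.5) + (451) = 1215.75
Signed area = Σ/2 = 607.875 (positive ⇒ counter-clockwise traversal).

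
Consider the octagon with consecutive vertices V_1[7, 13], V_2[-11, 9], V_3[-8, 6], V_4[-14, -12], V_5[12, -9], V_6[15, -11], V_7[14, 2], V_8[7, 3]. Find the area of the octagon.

473.5

V_1→V_2: (7)(9) − (-11)(13) = 206
V_2→V_3: (-11)(6) − (-8)(9) = 6
V_3→V_4: (-8)(-12) − (-14)(6) = 180
V_4→V_5: (-14)(-9) − (12)(-12) = 270
V_5→V_6: (12)(-11) − (15)(-9) = 3
V_6→V_7: (15)(2) − (14)(-11) = 184
V_7→V_8: (14)(3) − (7)(2) = 28
V_8→V_1: (7)(13) − (7)(3) = 70
Σ = 947
Area = |Σ|/2 = 473.5.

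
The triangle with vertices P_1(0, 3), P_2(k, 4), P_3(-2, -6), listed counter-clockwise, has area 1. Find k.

0

The doubled signed area Σ (x_i y_{i+1} − x_{i+1} y_i) is linear in k.
With k=0 it equals 2; the coefficient of k is -9 (from the two edges through P_2).
So -9·k + 2 = 2·1 = 2 ⇒ k = 0.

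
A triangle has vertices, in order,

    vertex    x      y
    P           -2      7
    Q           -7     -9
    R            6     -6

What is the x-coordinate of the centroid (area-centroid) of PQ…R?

-1

Apply the shoelace (surveyor's) formula. First the cross-terms c_i = x_i·y_{i+1} − x_{i+1}·y_i:
  67, 96, 30  ⇒  2A = 193, A = 96.5.
Then Σ (x_i + x_{i+1})·c_i = -579, so x̄ = -579 / (6·96.5) = -1.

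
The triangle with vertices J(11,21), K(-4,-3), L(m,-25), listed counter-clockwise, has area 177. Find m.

-3

The doubled signed area Σ (x_i y_{i+1} − x_{i+1} y_i) is linear in m.
With m=0 it equals 426; the coefficient of m is 24 (from the two edges through L).
So 24·m + 426 = 2·177 = 354 ⇒ m = -3.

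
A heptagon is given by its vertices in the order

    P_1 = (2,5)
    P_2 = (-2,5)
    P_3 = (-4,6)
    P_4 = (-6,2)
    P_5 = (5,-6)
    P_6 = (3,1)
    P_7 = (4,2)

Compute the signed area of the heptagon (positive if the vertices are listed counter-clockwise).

61.5

Apply Gauss's area formula: 2A = Σ (x_i·y_{i+1} − x_{i+1}·y_i), indices taken mod 7.
P_1→P_2: (2)(5) − (-2)(5) = 20
P_2→P_3: (-2)(6) − (-4)(5) = 8
P_3→P_4: (-4)(2) − (-6)(6) = 28
P_4→P_5: (-6)(-6) − (5)(2) = 26
P_5→P_6: (5)(1) − (3)(-6) = 23
P_6→P_7: (3)(2) − (4)(1) = 2
P_7→P_1: (4)(5) − (2)(2) = 16
Σ = 123
Signed area = Σ/2 = 61.5 (positive ⇒ counter-clockwise traversal).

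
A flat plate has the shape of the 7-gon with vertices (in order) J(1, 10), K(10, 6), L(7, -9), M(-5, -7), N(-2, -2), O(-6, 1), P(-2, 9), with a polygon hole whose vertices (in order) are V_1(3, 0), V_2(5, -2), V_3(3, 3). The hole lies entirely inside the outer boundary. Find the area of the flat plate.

Outer boundary:
Apply the shoelace formula: 2A = Σ (x_i·y_{i+1} − x_{i+1}·y_i), indices taken mod 7.
Cross-terms: -94, -132, -94, -4, -14, -52, -29  ⇒  Σ = -419
Area = |Σ|/2 = 209.5.
Hole:
Apply the shoelace formula: 2A = Σ (x_i·y_{i+1} − x_{i+1}·y_i), indices taken mod 3.
Cross-terms: -6, 21, -9  ⇒  Σ = 6
Area = |Σ|/2 = 3.
Net area = 209.5 − 3 = 206.5.

206.5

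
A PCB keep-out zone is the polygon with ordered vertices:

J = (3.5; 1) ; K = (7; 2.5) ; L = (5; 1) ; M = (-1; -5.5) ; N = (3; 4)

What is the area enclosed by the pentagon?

Cross-terms: 1.75, -5.5, -26.5, 12.5, -11  ⇒  Σ = -28.75
Area = |Σ|/2 = 14.375.

14.375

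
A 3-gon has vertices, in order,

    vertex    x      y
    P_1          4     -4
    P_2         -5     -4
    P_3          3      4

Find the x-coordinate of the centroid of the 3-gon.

2/3

Apply Gauss's area formula. First the cross-terms c_i = x_i·y_{i+1} − x_{i+1}·y_i:
  -36, -8, -28  ⇒  2A = -72, A = -36.
Then Σ (x_i + x_{i+1})·c_i = -144, so x̄ = -144 / (6·(-36)) = 2/3.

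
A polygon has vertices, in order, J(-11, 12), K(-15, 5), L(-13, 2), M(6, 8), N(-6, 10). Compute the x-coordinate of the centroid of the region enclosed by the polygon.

Apply the shoelace (surveyor's) formula. First the cross-terms c_i = x_i·y_{i+1} − x_{i+1}·y_i:
  125, 35, -116, 108, 38  ⇒  2A = 190, A = 95.
Then Σ (x_i + x_{i+1})·c_i = -4064, so x̄ = -4064 / (6·95) = -2032/285.

-2032/285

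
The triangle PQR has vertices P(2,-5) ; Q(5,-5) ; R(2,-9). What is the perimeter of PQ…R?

12

|PQ| = √((3)² + (0)²) = √9 = 3
|QR| = √((-3)² + (-4)²) = √25 = 5
|RP| = √((0)² + (4)²) = √16 = 4
Perimeter = 3 + 5 + 4 = 12.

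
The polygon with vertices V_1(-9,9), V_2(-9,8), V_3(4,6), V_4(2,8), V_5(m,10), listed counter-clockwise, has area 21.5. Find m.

-10

Write out the shoelace sum; only the two edges meeting at V_5 involve m:
2·Area = [(2·10 − m·8) + (m·9 − (-9)·10)] + -57
       = 1·m + 53 = 43
⇒ m = -10.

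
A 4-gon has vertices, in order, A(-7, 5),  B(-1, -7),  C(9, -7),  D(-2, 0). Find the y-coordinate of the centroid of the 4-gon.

-52/15

Apply the shoelace (surveyor's) formula. First the cross-terms c_i = x_i·y_{i+1} − x_{i+1}·y_i:
  54, 70, -14, -10  ⇒  2A = 100, A = 50.
Then Σ (y_i + y_{i+1})·c_i = -1040, so ȳ = -1040 / (6·50) = -52/15.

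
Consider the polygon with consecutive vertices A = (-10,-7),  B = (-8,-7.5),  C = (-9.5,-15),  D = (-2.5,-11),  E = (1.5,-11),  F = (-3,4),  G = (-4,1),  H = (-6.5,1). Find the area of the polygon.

Apply the shoelace formula: 2A = Σ (x_i·y_{i+1} − x_{i+1}·y_i), indices taken mod 8.
A→B: (-10)(-7.5) − (-8)(-7) = 19
B→C: (-8)(-15) − (-9.5)(-7.5) = 48.75
C→D: (-9.5)(-11) − (-2.5)(-15) = 67
D→E: (-2.5)(-11) − (1.5)(-11) = 44
E→F: (1.5)(4) − (-3)(-11) = -27
F→G: (-3)(1) − (-4)(4) = 13
G→H: (-4)(1) − (-6.5)(1) = 2.5
H→A: (-6.5)(-7) − (-10)(1) = 55.5
Σ = 222.75
Area = |Σ|/2 = 111.375.

111.375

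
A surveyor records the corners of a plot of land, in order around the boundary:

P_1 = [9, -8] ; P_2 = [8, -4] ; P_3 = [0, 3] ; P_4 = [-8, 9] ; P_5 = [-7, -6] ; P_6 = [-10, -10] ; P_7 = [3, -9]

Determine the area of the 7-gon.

Apply the shoelace (surveyor's) formula: 2A = Σ (x_i·y_{i+1} − x_{i+1}·y_i), indices taken mod 7.
P_1→P_2: (9)(-4) − (8)(-8) = 28
P_2→P_3: (8)(3) − (0)(-4) = 24
P_3→P_4: (0)(9) − (-8)(3) = 24
P_4→P_5: (-8)(-6) − (-7)(9) = 111
P_5→P_6: (-7)(-10) − (-10)(-6) = 10
P_6→P_7: (-10)(-9) − (3)(-10) = 120
P_7→P_1: (3)(-8) − (9)(-9) = 57
Σ = 374
Area = |Σ|/2 = 187.

187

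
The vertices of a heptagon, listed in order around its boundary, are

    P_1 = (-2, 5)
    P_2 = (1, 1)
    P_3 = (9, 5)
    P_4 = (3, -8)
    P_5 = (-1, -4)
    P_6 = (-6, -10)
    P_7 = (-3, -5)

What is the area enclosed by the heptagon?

Apply the surveyor's formula: 2A = Σ (x_i·y_{i+1} − x_{i+1}·y_i), indices taken mod 7.
P_1→P_2: (-2)(1) − (1)(5) = -7
P_2→P_3: (1)(5) − (9)(1) = -4
P_3→P_4: (9)(-8) − (3)(5) = -87
P_4→P_5: (3)(-4) − (-1)(-8) = -20
P_5→P_6: (-1)(-10) − (-6)(-4) = -14
P_6→P_7: (-6)(-5) − (-3)(-10) = 0
P_7→P_1: (-3)(5) − (-2)(-5) = -25
Σ = -157
Area = |Σ|/2 = 78.5.

78.5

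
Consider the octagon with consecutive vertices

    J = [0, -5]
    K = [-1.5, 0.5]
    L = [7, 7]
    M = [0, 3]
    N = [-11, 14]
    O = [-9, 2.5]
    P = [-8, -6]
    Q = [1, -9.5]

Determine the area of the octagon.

Apply Gauss's area formula: 2A = Σ (x_i·y_{i+1} − x_{i+1}·y_i), indices taken mod 8.
J→K: (0)(0.5) − (-1.5)(-5) = -7.5
K→L: (-1.5)(7) − (7)(0.5) = -14
L→M: (7)(3) − (0)(7) = 21
M→N: (0)(14) − (-11)(3) = 33
N→O: (-11)(2.5) − (-9)(14) = 98.5
O→P: (-9)(-6) − (-8)(2.5) = 74
P→Q: (-8)(-9.5) − (1)(-6) = 82
Q→J: (1)(-5) − (0)(-9.5) = -5
Σ = 282
Area = |Σ|/2 = 141.

141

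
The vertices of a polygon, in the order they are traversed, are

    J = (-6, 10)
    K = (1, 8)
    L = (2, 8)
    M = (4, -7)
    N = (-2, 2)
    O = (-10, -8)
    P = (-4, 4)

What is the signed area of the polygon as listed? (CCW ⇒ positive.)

Apply the surveyor's formula: 2A = Σ (x_i·y_{i+1} − x_{i+1}·y_i), indices taken mod 7.
J→K: (-6)(8) − (1)(10) = -58
K→L: (1)(8) − (2)(8) = -8
L→M: (2)(-7) − (4)(8) = -46
M→N: (4)(2) − (-2)(-7) = -6
N→O: (-2)(-8) − (-10)(2) = 36
O→P: (-10)(4) − (-4)(-8) = -72
P→J: (-4)(10) − (-6)(4) = -16
Σ = -170
Signed area = Σ/2 = -85 (negative ⇒ clockwise traversal).

-85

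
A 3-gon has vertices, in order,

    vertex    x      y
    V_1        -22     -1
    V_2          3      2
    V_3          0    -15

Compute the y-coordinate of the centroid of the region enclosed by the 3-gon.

-14/3

Apply the shoelace (surveyor's) formula. First the cross-terms c_i = x_i·y_{i+1} − x_{i+1}·y_i:
  -41, -45, -330  ⇒  2A = -416, A = -208.
Then Σ (y_i + y_{i+1})·c_i = 5824, so ȳ = 5824 / (6·(-208)) = -14/3.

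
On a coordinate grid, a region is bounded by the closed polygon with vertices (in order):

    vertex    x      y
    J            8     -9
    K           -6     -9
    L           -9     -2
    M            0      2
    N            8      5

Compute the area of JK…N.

170.5

Σ = (-126) + (-69) + (-18) + (-16) + (-112) = -341
Area = |Σ|/2 = 170.5.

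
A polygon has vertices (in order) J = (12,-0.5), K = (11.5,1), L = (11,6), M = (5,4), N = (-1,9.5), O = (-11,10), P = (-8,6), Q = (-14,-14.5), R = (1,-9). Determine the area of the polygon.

348.875

Apply the shoelace (surveyor's) formula: 2A = Σ (x_i·y_{i+1} − x_{i+1}·y_i), indices taken mod 9.
Σ = (17.75) + (58) + (14) + (51.5) + (94.5) + (14) + (200) + (140.5) + (107.5) = 697.75
Area = |Σ|/2 = 348.875.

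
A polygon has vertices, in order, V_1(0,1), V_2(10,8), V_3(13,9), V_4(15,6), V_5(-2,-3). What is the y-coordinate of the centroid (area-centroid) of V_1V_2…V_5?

213/58

Apply the shoelace formula. First the cross-terms c_i = x_i·y_{i+1} − x_{i+1}·y_i:
  -10, -14, -57, -33, -2  ⇒  2A = -116, A = -58.
Then Σ (y_i + y_{i+1})·c_i = -1278, so ȳ = -1278 / (6·(-58)) = 213/58.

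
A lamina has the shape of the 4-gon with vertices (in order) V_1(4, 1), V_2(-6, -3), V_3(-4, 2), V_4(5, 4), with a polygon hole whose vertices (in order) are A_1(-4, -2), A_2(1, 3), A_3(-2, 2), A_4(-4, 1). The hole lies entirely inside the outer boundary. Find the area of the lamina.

Outer boundary:
Apply the shoelace formula: 2A = Σ (x_i·y_{i+1} − x_{i+1}·y_i), indices taken mod 4.
Cross-terms: -6, -24, -26, -11  ⇒  Σ = -67
Area = |Σ|/2 = 33.5.
Hole:
Cross-terms: -10, 8, 6, 12  ⇒  Σ = 16
Area = |Σ|/2 = 8.
Net area = 33.5 − 8 = 25.5.

25.5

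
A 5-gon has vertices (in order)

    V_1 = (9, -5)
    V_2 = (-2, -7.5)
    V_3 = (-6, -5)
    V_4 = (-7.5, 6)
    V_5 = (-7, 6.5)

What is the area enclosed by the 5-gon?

Apply the surveyor's formula: 2A = Σ (x_i·y_{i+1} − x_{i+1}·y_i), indices taken mod 5.
Σ = (-77.5) + (-35) + (-73.5) + (-6.75) + (-23.5) = -216.25
Area = |Σ|/2 = 108.125.

108.125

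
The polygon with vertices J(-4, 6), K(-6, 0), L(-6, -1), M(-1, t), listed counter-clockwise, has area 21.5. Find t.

The doubled signed area Σ (x_i y_{i+1} − x_{i+1} y_i) is linear in t.
With t=0 it equals 35; the coefficient of t is -2 (from the two edges through M).
So -2·t + 35 = 2·21.5 = 43 ⇒ t = -4.

-4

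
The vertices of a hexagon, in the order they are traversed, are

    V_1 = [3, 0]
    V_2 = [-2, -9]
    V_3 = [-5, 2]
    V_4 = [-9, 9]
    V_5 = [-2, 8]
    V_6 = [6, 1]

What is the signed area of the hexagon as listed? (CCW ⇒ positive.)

-105

Apply the surveyor's formula: 2A = Σ (x_i·y_{i+1} − x_{i+1}·y_i), indices taken mod 6.
Σ = (-27) + (-49) + (-27) + (-54) + (-50) + (-3) = -210
Signed area = Σ/2 = -105 (negative ⇒ clockwise traversal).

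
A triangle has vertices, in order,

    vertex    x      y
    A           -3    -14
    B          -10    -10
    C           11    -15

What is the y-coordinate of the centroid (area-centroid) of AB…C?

Apply the surveyor's formula. First the cross-terms c_i = x_i·y_{i+1} − x_{i+1}·y_i:
  -110, 260, -199  ⇒  2A = -49, A = -24.5.
Then Σ (y_i + y_{i+1})·c_i = 1911, so ȳ = 1911 / (6·(-24.5)) = -13.

-13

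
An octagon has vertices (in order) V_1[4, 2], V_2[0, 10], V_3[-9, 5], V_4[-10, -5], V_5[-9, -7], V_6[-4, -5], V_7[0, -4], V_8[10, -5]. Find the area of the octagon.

181.5

Apply the surveyor's formula: 2A = Σ (x_i·y_{i+1} − x_{i+1}·y_i), indices taken mod 8.
V_1→V_2: (4)(10) − (0)(2) = 40
V_2→V_3: (0)(5) − (-9)(10) = 90
V_3→V_4: (-9)(-5) − (-10)(5) = 95
V_4→V_5: (-10)(-7) − (-9)(-5) = 25
V_5→V_6: (-9)(-5) − (-4)(-7) = 17
V_6→V_7: (-4)(-4) − (0)(-5) = 16
V_7→V_8: (0)(-5) − (10)(-4) = 40
V_8→V_1: (10)(2) − (4)(-5) = 40
Σ = 363
Area = |Σ|/2 = 181.5.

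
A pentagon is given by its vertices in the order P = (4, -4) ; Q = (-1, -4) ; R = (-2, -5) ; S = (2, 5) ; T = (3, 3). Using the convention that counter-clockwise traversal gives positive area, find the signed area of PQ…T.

Σ = (-20) + (-3) + (0) + (-9) + (-24) = -56
Signed area = Σ/2 = -28 (negative ⇒ clockwise traversal).

-28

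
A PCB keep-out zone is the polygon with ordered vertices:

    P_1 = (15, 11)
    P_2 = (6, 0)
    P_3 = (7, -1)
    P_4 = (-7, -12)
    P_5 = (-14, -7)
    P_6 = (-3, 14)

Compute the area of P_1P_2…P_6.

371

Σ = (-66) + (-6) + (-91) + (-119) + (-217) + (-243) = -742
Area = |Σ|/2 = 371.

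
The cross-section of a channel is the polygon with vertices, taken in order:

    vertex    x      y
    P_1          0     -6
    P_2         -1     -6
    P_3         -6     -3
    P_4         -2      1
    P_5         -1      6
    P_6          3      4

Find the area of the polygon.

51

Σ = (-6) + (-33) + (-12) + (-11) + (-22) + (-18) = -102
Area = |Σ|/2 = 51.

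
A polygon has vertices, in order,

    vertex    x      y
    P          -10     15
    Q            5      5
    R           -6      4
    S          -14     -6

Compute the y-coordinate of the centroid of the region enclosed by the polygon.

424/69

Apply the shoelace (surveyor's) formula. First the cross-terms c_i = x_i·y_{i+1} − x_{i+1}·y_i:
  -125, 50, 92, -270  ⇒  2A = -253, A = -126.5.
Then Σ (y_i + y_{i+1})·c_i = -4664, so ȳ = -4664 / (6·(-126.5)) = 424/69.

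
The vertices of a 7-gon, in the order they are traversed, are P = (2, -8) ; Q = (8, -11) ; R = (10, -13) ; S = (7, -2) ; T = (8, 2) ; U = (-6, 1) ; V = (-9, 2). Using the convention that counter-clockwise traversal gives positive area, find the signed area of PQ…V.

117

Apply the shoelace formula: 2A = Σ (x_i·y_{i+1} − x_{i+1}·y_i), indices taken mod 7.
Cross-terms: 42, 6, 71, 30, 20, -3, 68  ⇒  Σ = 234
Signed area = Σ/2 = 117 (positive ⇒ counter-clockwise traversal).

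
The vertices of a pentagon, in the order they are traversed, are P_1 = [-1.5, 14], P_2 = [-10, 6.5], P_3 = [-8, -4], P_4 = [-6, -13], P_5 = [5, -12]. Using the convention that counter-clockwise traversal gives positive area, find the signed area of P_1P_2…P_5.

Apply Gauss's area formula: 2A = Σ (x_i·y_{i+1} − x_{i+1}·y_i), indices taken mod 5.
Cross-terms: 130.25, 92, 80, 137, 52  ⇒  Σ = 491.25
Signed area = Σ/2 = 245.625 (positive ⇒ counter-clockwise traversal).

245.625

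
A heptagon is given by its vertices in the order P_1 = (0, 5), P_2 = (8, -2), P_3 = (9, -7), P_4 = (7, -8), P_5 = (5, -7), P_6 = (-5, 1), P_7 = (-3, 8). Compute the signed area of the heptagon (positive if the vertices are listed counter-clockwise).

Apply the shoelace formula: 2A = Σ (x_i·y_{i+1} − x_{i+1}·y_i), indices taken mod 7.
P_1→P_2: (0)(-2) − (8)(5) = -40
P_2→P_3: (8)(-7) − (9)(-2) = -38
P_3→P_4: (9)(-8) − (7)(-7) = -23
P_4→P_5: (7)(-7) − (5)(-8) = -9
P_5→P_6: (5)(1) − (-5)(-7) = -30
P_6→P_7: (-5)(8) − (-3)(1) = -37
P_7→P_1: (-3)(5) − (0)(8) = -15
Σ = -192
Signed area = Σ/2 = -96 (negative ⇒ clockwise traversal).

-96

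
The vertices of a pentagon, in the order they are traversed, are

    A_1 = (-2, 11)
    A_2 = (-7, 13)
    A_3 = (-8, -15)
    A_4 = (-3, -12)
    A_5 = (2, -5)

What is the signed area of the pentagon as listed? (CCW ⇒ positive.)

181

Apply the shoelace formula: 2A = Σ (x_i·y_{i+1} − x_{i+1}·y_i), indices taken mod 5.
A_1→A_2: (-2)(13) − (-7)(11) = 51
A_2→A_3: (-7)(-15) − (-8)(13) = 209
A_3→A_4: (-8)(-12) − (-3)(-15) = 51
A_4→A_5: (-3)(-5) − (2)(-12) = 39
A_5→A_1: (2)(11) − (-2)(-5) = 12
Σ = 362
Signed area = Σ/2 = 181 (positive ⇒ counter-clockwise traversal).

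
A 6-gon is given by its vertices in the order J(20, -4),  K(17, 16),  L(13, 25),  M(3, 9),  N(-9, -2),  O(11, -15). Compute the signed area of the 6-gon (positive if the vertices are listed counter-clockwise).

567.5

Apply the shoelace formula: 2A = Σ (x_i·y_{i+1} − x_{i+1}·y_i), indices taken mod 6.
Cross-terms: 388, 217, 42, 75, 157, 256  ⇒  Σ = 1135
Signed area = Σ/2 = 567.5 (positive ⇒ counter-clockwise traversal).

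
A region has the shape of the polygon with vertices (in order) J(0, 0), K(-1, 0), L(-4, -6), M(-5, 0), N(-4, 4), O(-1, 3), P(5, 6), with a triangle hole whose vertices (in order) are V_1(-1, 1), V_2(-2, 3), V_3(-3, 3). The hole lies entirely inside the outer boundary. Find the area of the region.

Outer boundary:
Σ = (0) + (6) + (-30) + (-20) + (-8) + (-21) + (0) = -73
Area = |Σ|/2 = 36.5.
Hole:
Apply Gauss's area formula: 2A = Σ (x_i·y_{i+1} − x_{i+1}·y_i), indices taken mod 3.
V_1→V_2: (-1)(3) − (-2)(1) = -1
V_2→V_3: (-2)(3) − (-3)(3) = 3
V_3→V_1: (-3)(1) − (-1)(3) = 0
Σ = 2
Area = |Σ|/2 = 1.
Net area = 36.5 − 1 = 35.5.

35.5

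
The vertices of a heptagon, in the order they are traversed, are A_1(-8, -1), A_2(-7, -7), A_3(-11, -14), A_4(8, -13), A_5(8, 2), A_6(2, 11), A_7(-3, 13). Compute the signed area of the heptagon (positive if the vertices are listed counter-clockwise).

Σ = (49) + (21) + (255) + (120) + (84) + (59) + (107) = 695
Signed area = Σ/2 = 347.5 (positive ⇒ counter-clockwise traversal).

347.5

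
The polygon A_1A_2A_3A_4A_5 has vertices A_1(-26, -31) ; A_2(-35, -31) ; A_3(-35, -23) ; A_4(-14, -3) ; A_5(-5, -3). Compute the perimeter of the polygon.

90

|A_1A_2| = √((-9)² + (0)²) = √81 = 9
|A_2A_3| = √((0)² + (8)²) = √64 = 8
|A_3A_4| = √((21)² + (20)²) = √841 = 29
|A_4A_5| = √((9)² + (0)²) = √81 = 9
|A_5A_1| = √((-21)² + (-28)²) = √1225 = 35
Perimeter = 9 + 8 + 29 + 9 + 35 = 90.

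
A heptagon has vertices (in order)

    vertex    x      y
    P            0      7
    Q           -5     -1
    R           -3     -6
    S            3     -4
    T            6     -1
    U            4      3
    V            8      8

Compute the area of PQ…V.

99.5

Apply the shoelace (surveyor's) formula: 2A = Σ (x_i·y_{i+1} − x_{i+1}·y_i), indices taken mod 7.
P→Q: (0)(-1) − (-5)(7) = 35
Q→R: (-5)(-6) − (-3)(-1) = 27
R→S: (-3)(-4) − (3)(-6) = 30
S→T: (3)(-1) − (6)(-4) = 21
T→U: (6)(3) − (4)(-1) = 22
U→V: (4)(8) − (8)(3) = 8
V→P: (8)(7) − (0)(8) = 56
Σ = 199
Area = |Σ|/2 = 99.5.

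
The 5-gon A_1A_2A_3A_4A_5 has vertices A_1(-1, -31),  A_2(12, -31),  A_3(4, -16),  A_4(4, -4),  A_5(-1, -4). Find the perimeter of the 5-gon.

74

|A_1A_2| = √((13)² + (0)²) = √169 = 13
|A_2A_3| = √((-8)² + (15)²) = √289 = 17
|A_3A_4| = √((0)² + (12)²) = √144 = 12
|A_4A_5| = √((-5)² + (0)²) = √25 = 5
|A_5A_1| = √((0)² + (-27)²) = √729 = 27
Perimeter = 13 + 17 + 12 + 5 + 27 = 74.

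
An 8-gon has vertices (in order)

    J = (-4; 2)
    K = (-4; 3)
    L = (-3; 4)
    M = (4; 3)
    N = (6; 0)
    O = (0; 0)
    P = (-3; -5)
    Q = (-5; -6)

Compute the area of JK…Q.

Apply the shoelace formula: 2A = Σ (x_i·y_{i+1} − x_{i+1}·y_i), indices taken mod 8.
Σ = (-4) + (-7) + (-25) + (-18) + (0) + (0) + (-7) + (-34) = -95
Area = |Σ|/2 = 47.5.

47.5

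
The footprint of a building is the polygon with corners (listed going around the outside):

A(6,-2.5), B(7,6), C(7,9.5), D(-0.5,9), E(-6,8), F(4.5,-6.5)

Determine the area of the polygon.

113.25

Apply the surveyor's formula: 2A = Σ (x_i·y_{i+1} − x_{i+1}·y_i), indices taken mod 6.
Σ = (53.5) + (24.5) + (67.75) + (50) + (3) + (27.75) = 226.5
Area = |Σ|/2 = 113.25.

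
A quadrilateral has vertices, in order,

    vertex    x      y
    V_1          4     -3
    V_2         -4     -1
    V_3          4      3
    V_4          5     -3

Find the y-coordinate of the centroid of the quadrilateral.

Apply the shoelace formula. First the cross-terms c_i = x_i·y_{i+1} − x_{i+1}·y_i:
  -16, -8, -27, -3  ⇒  2A = -54, A = -27.
Then Σ (y_i + y_{i+1})·c_i = 66, so ȳ = 66 / (6·(-27)) = -11/27.

-11/27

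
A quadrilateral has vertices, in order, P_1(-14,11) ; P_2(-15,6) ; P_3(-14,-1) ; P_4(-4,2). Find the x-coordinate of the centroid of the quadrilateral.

-11

Apply the shoelace formula. First the cross-terms c_i = x_i·y_{i+1} − x_{i+1}·y_i:
  81, 99, -32, -16  ⇒  2A = 132, A = 66.
Then Σ (x_i + x_{i+1})·c_i = -4356, so x̄ = -4356 / (6·66) = -11.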